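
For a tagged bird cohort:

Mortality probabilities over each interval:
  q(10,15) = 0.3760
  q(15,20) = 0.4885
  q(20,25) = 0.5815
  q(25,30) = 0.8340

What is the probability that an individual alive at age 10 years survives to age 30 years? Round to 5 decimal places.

0.02217

P(survive 10→30) = (1 − 0.3760) × (1 − 0.4885) × (1 − 0.5815) × (1 − 0.8340).
= 0.6240 × 0.5115 × 0.4185 × 0.1660 = 0.022173.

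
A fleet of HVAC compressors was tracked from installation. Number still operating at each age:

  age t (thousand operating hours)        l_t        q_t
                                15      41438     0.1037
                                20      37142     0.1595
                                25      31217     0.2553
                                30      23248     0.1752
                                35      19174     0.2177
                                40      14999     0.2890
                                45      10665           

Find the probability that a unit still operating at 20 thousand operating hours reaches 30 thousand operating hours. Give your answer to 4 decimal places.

The conditional survival probability is l_30/l_20 = 23248/37142 = 0.625922.

0.6259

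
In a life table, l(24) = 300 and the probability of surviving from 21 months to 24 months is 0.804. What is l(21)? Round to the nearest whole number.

l(21) = l(24) / p = 300 / 0.804 = 373.

373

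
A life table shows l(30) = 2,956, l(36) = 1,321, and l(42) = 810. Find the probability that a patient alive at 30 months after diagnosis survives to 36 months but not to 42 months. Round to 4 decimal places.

This is the probability of reaching 36 but not 42, conditional on being alive at 30: (l(36) − l(42)) / l(30).
= (1,321 − 810) / 2,956 = 511 / 2,956 = 0.172869.

0.1729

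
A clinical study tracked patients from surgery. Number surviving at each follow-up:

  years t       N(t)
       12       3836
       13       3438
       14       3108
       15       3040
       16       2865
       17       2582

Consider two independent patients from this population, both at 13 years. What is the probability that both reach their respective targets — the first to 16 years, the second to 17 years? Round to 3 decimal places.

0.626

p₁ = N(16)/N(13) = 2865/3438 = 0.833333; p₂ = N(17)/N(13) = 2582/3438 = 0.751018.
P(both) = p₁ × p₂ = 0.833333 × 0.751018 = 0.625848.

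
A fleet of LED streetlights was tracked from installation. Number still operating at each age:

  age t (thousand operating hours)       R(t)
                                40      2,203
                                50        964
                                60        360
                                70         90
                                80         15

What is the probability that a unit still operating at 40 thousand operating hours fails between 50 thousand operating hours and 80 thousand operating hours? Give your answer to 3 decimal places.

0.431

This is the probability of reaching 50 but not 80, conditional on being operational at 40: (R(50) − R(80)) / R(40).
= (964 − 15) / 2,203 = 949 / 2,203 = 0.430776.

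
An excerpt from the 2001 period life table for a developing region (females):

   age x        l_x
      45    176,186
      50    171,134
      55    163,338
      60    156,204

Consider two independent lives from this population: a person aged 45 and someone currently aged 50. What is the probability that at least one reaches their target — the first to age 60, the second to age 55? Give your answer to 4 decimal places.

0.9948

p₁ = l_60/l_45 = 156,204/176,186 = 0.886586; p₂ = l_55/l_50 = 163,338/171,134 = 0.954445.
P(at least one) = 1 − (1−p₁)(1−p₂) = 1 − 0.113414 × 0.045555 = 0.994833.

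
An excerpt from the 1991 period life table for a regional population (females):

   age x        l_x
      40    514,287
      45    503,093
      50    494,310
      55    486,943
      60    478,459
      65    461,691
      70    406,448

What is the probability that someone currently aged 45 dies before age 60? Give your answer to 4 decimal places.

P(die before 60 | alive at 45) = 1 − l_60/l_45 = 1 − 478,459/503,093 = (24,634)/503,093 = 0.048965.

0.0490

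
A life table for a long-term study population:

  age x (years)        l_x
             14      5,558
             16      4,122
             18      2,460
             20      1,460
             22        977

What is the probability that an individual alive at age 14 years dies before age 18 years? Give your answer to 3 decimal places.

P(die before 18 | alive at 14) = 1 − l_18/l_14 = 1 − 2,460/5,558 = (3,098)/5,558 = 0.557395.

0.557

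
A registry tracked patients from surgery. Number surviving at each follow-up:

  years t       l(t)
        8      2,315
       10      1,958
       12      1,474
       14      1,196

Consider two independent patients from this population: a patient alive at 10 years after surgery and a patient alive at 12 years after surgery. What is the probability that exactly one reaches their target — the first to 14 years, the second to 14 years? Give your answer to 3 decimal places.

p₁ = l(14)/l(10) = 1,196/1,958 = 0.610827; p₂ = l(14)/l(12) = 1,196/1,474 = 0.811398.
P(exactly one) = p₁(1−p₂) + (1−p₁)p₂ = 0.115203 + 0.315774 = 0.430977.

0.431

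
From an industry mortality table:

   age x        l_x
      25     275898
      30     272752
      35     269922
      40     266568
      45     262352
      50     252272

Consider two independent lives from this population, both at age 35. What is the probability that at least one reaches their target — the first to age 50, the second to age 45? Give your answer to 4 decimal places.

0.9982

p₁ = l_50/l_35 = 252272/269922 = 0.934611; p₂ = l_45/l_35 = 262352/269922 = 0.971955.
P(at least one) = 1 − (1−p₁)(1−p₂) = 1 − 0.065389 × 0.028045 = 0.998166.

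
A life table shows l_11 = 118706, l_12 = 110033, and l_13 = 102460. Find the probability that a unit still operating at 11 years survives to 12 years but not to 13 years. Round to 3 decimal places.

0.064

This is the probability of reaching 12 but not 13, conditional on being operational at 11: (l_12 − l_13) / l_11.
= (110033 − 102460) / 118706 = 7573 / 118706 = 0.063796.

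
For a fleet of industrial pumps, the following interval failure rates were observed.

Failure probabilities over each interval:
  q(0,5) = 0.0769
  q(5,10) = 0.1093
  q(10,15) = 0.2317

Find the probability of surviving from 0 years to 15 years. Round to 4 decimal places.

0.6317

Survival from 0 to 15 is the product of surviving each interval: (1 − 0.0769) × (1 − 0.1093) × (1 − 0.2317).
= 0.9231 × 0.8907 × 0.7683 = 0.631700.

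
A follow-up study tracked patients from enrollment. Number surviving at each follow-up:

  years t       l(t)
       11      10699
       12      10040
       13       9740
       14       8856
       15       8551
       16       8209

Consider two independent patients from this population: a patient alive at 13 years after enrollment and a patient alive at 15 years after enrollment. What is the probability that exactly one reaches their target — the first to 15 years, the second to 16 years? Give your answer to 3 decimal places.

0.152

p₁ = l(15)/l(13) = 8551/9740 = 0.877926; p₂ = l(16)/l(15) = 8209/8551 = 0.960005.
P(exactly one) = p₁(1−p₂) + (1−p₁)p₂ = 0.035113 + 0.117192 = 0.152304.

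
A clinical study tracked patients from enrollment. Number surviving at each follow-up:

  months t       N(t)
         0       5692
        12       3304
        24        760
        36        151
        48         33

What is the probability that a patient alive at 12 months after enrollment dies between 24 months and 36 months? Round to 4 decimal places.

0.1843

This is the probability of reaching 24 but not 36, conditional on being alive at 12: (N(24) − N(36)) / N(12).
= (760 − 151) / 3304 = 609 / 3304 = 0.184322.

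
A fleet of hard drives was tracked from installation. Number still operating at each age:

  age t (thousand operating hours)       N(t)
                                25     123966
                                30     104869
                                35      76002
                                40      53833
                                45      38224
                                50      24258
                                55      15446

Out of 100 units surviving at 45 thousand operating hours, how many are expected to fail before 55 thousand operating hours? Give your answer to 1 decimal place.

The relevant probability is 1 − 15446/38224 = 0.595908.
Expected number = 100 × 0.595908 = 59.6.

59.6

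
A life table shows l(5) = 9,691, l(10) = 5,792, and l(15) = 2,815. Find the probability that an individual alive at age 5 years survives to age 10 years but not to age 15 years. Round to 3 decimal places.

0.307

This is the probability of reaching 10 but not 15, conditional on being alive at 5: (l(10) − l(15)) / l(5).
= (5,792 − 2,815) / 9,691 = 2,977 / 9,691 = 0.307192.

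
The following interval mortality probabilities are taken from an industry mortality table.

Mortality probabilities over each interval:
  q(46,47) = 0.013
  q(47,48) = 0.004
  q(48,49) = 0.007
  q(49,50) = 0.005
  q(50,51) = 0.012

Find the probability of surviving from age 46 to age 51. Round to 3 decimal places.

P(survive 46→51) = (1 − 0.013) × (1 − 0.004) × (1 − 0.007) × (1 − 0.005) × (1 − 0.012).
= 0.987 × 0.996 × 0.993 × 0.995 × 0.988 = 0.959634.

0.960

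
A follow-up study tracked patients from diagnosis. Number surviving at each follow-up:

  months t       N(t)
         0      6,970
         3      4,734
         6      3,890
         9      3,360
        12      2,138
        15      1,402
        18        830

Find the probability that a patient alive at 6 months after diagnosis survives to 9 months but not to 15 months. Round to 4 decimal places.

This is the probability of reaching 9 but not 15, conditional on being alive at 6: (N(9) − N(15)) / N(6).
= (3,360 − 1,402) / 3,890 = 1,958 / 3,890 = 0.503342.

0.5033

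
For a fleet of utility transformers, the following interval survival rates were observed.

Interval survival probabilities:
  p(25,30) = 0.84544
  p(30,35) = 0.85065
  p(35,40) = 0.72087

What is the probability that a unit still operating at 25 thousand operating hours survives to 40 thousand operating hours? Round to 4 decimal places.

0.5184

The overall survival probability is 0.84544 × 0.85065 × 0.72087.
= 0.518431.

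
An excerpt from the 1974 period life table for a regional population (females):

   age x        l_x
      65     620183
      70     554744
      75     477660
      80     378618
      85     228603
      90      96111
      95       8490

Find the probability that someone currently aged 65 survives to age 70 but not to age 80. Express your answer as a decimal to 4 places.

0.2840

We want 5|10q65 = (l_70 − l_80)/l_65.
This is the probability of reaching 70 but not 80, conditional on being alive at 65: (l_70 − l_80) / l_65.
= (554744 − 378618) / 620183 = 176126 / 620183 = 0.283990.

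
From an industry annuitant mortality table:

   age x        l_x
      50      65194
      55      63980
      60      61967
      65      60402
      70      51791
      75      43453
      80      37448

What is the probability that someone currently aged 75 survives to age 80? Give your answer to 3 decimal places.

0.862

The conditional survival probability is l_80/l_75 = 37448/43453 = 0.861805.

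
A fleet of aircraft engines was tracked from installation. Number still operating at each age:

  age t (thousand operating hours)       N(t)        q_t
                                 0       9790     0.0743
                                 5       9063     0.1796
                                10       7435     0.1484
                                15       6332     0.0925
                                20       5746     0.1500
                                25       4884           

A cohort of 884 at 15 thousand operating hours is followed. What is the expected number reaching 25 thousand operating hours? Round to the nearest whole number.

The relevant probability is 4884/6332 = 0.771320.
Expected number = 884 × 0.771320 = 682.

682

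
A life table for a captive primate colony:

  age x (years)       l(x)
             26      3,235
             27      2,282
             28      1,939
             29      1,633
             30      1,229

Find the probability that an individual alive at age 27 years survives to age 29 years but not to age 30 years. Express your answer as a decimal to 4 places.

This is the probability of reaching 29 but not 30, conditional on being alive at 27: (l(29) − l(30)) / l(27).
= (1,633 − 1,229) / 2,282 = 404 / 2,282 = 0.177038.

0.1770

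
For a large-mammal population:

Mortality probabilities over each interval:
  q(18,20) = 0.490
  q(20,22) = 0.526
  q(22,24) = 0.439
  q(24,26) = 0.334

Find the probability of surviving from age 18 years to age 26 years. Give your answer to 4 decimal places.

0.0903

Chaining the interval survival probabilities: (1 − 0.490) × (1 − 0.526) × (1 − 0.439) × (1 − 0.334).
= 0.510 × 0.474 × 0.561 × 0.666 = 0.090320.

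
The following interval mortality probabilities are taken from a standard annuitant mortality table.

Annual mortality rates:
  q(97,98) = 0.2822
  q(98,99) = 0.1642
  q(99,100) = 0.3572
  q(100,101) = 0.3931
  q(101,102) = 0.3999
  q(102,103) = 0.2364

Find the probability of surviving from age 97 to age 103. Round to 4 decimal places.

P(survive 97→103) = (1 − 0.2822) × (1 − 0.1642) × (1 − 0.3572) × (1 − 0.3931) × (1 − 0.3999) × (1 − 0.2364).
= 0.7178 × 0.8358 × 0.6428 × 0.6069 × 0.6001 × 0.7636 = 0.107248.

0.1072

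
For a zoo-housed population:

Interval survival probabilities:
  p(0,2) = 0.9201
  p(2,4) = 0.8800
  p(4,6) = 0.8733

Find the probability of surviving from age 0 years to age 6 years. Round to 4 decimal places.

Survival from 0 to 6 is the product of surviving each interval: 0.9201 × 0.8800 × 0.8733.
= 0.707101.

0.7071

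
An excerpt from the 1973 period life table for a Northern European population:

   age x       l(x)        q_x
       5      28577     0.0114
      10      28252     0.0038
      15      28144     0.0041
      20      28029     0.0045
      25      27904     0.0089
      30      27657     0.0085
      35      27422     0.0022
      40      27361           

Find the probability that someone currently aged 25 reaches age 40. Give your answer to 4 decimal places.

0.9805

The conditional survival probability is l(40)/l(25) = 27361/27904 = 0.980540.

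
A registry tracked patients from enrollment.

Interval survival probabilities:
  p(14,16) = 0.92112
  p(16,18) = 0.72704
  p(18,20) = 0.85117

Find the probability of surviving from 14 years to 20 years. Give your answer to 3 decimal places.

P(survive 14→20) = 0.92112 × 0.72704 × 0.85117.
= 0.570021.

0.570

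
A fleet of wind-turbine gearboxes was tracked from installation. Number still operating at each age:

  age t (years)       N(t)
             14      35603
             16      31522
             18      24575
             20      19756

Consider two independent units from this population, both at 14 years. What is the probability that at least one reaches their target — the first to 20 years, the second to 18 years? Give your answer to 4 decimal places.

p₁ = N(20)/N(14) = 19756/35603 = 0.554897; p₂ = N(18)/N(14) = 24575/35603 = 0.690251.
P(at least one) = 1 − (1−p₁)(1−p₂) = 1 − 0.445103 × 0.309749 = 0.862130.

0.8621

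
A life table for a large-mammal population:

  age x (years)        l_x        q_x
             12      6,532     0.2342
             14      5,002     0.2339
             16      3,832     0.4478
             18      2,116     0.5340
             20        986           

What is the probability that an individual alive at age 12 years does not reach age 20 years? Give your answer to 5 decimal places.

0.84905

P(die before 20 | alive at 12) = 1 − l_20/l_12 = 1 − 986/6,532 = (5,546)/6,532 = 0.849051.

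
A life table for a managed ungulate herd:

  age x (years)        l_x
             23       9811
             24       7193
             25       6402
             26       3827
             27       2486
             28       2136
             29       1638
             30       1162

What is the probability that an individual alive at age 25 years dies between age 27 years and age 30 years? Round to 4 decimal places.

0.2068

This is the probability of reaching 27 but not 30, conditional on being alive at 25: (l_27 − l_30) / l_25.
= (2486 − 1162) / 6402 = 1324 / 6402 = 0.206810.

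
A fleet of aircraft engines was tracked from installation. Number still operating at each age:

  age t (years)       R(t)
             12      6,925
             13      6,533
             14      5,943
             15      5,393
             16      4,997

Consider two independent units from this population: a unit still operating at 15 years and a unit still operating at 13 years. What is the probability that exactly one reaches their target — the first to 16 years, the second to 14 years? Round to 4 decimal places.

0.1505

p₁ = R(16)/R(15) = 4,997/5,393 = 0.926571; p₂ = R(14)/R(13) = 5,943/6,533 = 0.909689.
P(exactly one) = p₁(1−p₂) + (1−p₁)p₂ = 0.083680 + 0.066798 = 0.150477.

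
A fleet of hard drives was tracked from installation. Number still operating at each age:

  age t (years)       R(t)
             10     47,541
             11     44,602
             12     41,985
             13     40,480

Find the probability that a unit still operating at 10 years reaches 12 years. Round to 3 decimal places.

0.883

The conditional survival probability is R(12)/R(10) = 41,985/47,541 = 0.883132.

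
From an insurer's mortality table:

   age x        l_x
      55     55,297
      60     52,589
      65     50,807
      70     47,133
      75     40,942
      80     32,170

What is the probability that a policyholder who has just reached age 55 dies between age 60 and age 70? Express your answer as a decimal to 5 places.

0.09867

This is the probability of reaching 60 but not 70, conditional on being alive at 55: (l_60 − l_70) / l_55.
= (52,589 − 47,133) / 55,297 = 5,456 / 55,297 = 0.098667.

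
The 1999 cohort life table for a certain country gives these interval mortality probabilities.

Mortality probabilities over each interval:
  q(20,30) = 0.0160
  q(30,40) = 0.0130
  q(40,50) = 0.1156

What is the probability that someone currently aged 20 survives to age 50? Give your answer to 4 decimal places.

0.8589

The overall survival probability is (1 − 0.0160) × (1 − 0.0130) × (1 − 0.1156).
= 0.9840 × 0.9870 × 0.8844 = 0.858936.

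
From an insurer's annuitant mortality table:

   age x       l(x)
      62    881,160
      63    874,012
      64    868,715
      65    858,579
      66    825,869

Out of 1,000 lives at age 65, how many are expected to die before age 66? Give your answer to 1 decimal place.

The relevant probability is 1 − 825,869/858,579 = 0.038098.
Expected number = 1,000 × 0.038098 = 38.1.

38.1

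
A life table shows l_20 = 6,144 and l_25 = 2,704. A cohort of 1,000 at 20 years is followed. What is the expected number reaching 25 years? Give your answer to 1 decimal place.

440.1

The relevant probability is 2,704/6,144 = 0.440104.
Expected number = 1,000 × 0.440104 = 440.1.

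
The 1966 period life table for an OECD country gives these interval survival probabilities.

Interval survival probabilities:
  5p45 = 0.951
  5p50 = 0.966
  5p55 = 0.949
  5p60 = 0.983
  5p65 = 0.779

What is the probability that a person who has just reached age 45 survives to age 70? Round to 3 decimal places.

0.668

The overall survival probability is 0.951 × 0.966 × 0.949 × 0.983 × 0.779.
= 0.667598.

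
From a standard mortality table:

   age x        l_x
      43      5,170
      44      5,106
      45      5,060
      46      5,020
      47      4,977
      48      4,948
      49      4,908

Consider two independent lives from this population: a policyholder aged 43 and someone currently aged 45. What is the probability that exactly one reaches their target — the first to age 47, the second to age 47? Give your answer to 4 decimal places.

0.0525

p₁ = l_47/l_43 = 4,977/5,170 = 0.962669; p₂ = l_47/l_45 = 4,977/5,060 = 0.983597.
P(exactly one) = p₁(1−p₂) + (1−p₁)p₂ = 0.015791 + 0.036719 = 0.052509.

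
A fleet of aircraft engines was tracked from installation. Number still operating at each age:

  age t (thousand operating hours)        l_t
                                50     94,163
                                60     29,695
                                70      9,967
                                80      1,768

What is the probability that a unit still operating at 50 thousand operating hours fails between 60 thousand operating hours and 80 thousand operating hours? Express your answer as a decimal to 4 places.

0.2966

This is the probability of reaching 60 but not 80, conditional on being operational at 50: (l_60 − l_80) / l_50.
= (29,695 − 1,768) / 94,163 = 27,927 / 94,163 = 0.296581.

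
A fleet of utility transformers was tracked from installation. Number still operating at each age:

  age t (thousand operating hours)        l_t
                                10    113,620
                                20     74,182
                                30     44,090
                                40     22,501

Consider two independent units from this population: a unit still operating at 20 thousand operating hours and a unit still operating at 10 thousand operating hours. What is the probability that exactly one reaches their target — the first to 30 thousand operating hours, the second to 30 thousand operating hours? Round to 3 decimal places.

0.521

p₁ = l_30/l_20 = 44,090/74,182 = 0.594349; p₂ = l_30/l_10 = 44,090/113,620 = 0.388048.
P(exactly one) = p₁(1−p₂) + (1−p₁)p₂ = 0.363713 + 0.157412 = 0.521125.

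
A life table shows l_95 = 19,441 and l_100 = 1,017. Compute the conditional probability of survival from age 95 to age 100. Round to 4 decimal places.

0.0523

We want 5p95 = l_100/l_95.
The conditional survival probability is l_100/l_95 = 1,017/19,441 = 0.052312.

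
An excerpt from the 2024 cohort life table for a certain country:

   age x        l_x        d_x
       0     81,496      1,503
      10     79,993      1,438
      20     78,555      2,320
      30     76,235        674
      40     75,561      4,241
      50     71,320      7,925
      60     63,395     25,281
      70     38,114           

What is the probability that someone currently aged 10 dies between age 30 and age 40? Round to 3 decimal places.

This is the probability of reaching 30 but not 40, conditional on being alive at 10: (l_30 − l_40) / l_10.
= (76,235 − 75,561) / 79,993 = 674 / 79,993 = 0.008426.

0.008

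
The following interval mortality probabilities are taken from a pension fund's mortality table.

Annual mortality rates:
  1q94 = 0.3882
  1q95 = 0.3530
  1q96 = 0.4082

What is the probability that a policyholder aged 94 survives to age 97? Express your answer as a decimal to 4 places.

0.2343

Chaining the interval survival probabilities: (1 − 0.3882) × (1 − 0.3530) × (1 − 0.4082).
= 0.6118 × 0.6470 × 0.5918 = 0.234255.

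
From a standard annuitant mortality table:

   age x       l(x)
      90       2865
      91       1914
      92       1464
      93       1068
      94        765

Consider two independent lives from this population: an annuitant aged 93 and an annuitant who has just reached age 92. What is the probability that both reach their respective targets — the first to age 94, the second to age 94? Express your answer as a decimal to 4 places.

0.3743

p₁ = l(94)/l(93) = 765/1068 = 0.716292; p₂ = l(94)/l(92) = 765/1464 = 0.522541.
P(both) = p₁ × p₂ = 0.716292 × 0.522541 = 0.374292.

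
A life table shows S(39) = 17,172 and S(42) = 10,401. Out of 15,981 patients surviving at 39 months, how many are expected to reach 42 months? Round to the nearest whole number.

9680

The relevant probability is 10,401/17,172 = 0.605695.
Expected number = 15,981 × 0.605695 = 9680.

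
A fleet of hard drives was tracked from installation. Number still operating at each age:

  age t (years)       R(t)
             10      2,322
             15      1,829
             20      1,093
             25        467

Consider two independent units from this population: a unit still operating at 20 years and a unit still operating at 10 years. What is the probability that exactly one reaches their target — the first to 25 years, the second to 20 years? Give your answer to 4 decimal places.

p₁ = R(25)/R(20) = 467/1,093 = 0.427264; p₂ = R(20)/R(10) = 1,093/2,322 = 0.470715.
P(exactly one) = p₁(1−p₂) + (1−p₁)p₂ = 0.226144 + 0.269595 = 0.495740.

0.4957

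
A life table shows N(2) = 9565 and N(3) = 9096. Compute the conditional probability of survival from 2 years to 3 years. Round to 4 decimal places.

The conditional survival probability is N(3)/N(2) = 9096/9565 = 0.950967.

0.9510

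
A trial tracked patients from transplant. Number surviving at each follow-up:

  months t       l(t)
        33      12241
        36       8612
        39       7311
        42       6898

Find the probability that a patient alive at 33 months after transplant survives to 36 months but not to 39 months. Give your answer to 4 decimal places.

This is the probability of reaching 36 but not 39, conditional on being alive at 33: (l(36) − l(39)) / l(33).
= (8612 − 7311) / 12241 = 1301 / 12241 = 0.106282.

0.1063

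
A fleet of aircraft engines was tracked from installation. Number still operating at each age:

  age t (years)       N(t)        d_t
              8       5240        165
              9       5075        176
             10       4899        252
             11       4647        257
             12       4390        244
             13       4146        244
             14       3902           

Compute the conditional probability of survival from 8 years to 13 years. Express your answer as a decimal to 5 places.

The conditional survival probability is N(13)/N(8) = 4146/5240 = 0.791221.

0.79122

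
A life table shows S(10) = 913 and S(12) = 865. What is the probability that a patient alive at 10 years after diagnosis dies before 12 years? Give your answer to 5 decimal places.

P(die before 12 | alive at 10) = 1 − S(12)/S(10) = 1 − 865/913 = (48)/913 = 0.052574.

0.05257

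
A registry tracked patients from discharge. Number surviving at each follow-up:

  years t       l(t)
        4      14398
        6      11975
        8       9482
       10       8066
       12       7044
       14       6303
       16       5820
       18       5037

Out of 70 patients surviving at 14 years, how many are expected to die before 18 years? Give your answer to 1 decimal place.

The relevant probability is 1 − 5037/6303 = 0.200857.
Expected number = 70 × 0.200857 = 14.1.

14.1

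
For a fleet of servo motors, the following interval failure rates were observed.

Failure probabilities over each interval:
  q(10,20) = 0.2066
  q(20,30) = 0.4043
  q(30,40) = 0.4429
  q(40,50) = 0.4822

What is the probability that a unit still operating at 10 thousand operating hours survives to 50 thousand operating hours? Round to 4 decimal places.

0.1363

Chaining the interval survival probabilities: (1 − 0.2066) × (1 − 0.4043) × (1 − 0.4429) × (1 − 0.4822).
= 0.7934 × 0.5957 × 0.5571 × 0.5178 = 0.136337.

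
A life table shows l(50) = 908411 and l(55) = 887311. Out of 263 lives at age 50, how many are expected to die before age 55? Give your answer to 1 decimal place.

6.1

The relevant probability is 1 − 887311/908411 = 0.023227.
Expected number = 263 × 0.023227 = 6.1.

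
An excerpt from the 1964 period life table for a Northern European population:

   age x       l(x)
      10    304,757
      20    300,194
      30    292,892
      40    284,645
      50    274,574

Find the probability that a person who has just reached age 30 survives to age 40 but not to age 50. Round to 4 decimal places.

0.0344

This is the probability of reaching 40 but not 50, conditional on being alive at 30: (l(40) − l(50)) / l(30).
= (284,645 − 274,574) / 292,892 = 10,071 / 292,892 = 0.034385.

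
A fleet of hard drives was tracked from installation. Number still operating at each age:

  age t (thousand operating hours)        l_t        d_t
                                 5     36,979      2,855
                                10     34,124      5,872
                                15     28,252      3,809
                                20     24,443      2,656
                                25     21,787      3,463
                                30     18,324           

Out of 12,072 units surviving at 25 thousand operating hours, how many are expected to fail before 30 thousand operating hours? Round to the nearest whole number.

The relevant probability is 1 − 18,324/21,787 = 0.158948.
Expected number = 12,072 × 0.158948 = 1919.

1919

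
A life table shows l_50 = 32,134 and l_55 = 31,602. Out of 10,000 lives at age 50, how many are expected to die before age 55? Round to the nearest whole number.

166

The relevant probability is 1 − 31,602/32,134 = 0.016556.
Expected number = 10,000 × 0.016556 = 166.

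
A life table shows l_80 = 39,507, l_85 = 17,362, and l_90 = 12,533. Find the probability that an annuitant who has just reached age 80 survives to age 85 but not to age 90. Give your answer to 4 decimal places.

We want 5|5q80 = (l_85 − l_90)/l_80.
This is the probability of reaching 85 but not 90, conditional on being alive at 80: (l_85 − l_90) / l_80.
= (17,362 − 12,533) / 39,507 = 4,829 / 39,507 = 0.122232.

0.1222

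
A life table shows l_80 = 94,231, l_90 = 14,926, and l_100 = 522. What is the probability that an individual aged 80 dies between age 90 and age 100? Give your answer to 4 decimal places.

We want 10|10q80 = (l_90 − l_100)/l_80.
This is the probability of reaching 90 but not 100, conditional on being alive at 80: (l_90 − l_100) / l_80.
= (14,926 − 522) / 94,231 = 14,404 / 94,231 = 0.152858.

0.1529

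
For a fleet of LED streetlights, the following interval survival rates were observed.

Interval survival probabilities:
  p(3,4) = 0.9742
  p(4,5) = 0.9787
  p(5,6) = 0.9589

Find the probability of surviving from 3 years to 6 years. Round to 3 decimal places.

0.914

Chaining the interval survival probabilities: 0.9742 × 0.9787 × 0.9589.
= 0.914263.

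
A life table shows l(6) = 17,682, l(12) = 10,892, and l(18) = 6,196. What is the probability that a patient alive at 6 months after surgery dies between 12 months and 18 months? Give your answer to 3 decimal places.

0.266

This is the probability of reaching 12 but not 18, conditional on being alive at 6: (l(12) − l(18)) / l(6).
= (10,892 − 6,196) / 17,682 = 4,696 / 17,682 = 0.265581.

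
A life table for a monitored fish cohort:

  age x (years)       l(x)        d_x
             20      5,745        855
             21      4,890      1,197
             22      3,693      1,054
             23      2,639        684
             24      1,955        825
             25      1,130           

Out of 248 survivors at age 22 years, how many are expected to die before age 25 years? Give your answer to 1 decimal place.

The relevant probability is 1 − 1,130/3,693 = 0.694016.
Expected number = 248 × 0.694016 = 172.1.

172.1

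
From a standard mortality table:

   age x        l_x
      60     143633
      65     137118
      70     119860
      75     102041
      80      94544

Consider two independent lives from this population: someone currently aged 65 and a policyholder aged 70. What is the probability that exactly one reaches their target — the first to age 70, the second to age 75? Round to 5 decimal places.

p₁ = l_70/l_65 = 119860/137118 = 0.874138; p₂ = l_75/l_70 = 102041/119860 = 0.851335.
P(exactly one) = p₁(1−p₂) + (1−p₁)p₂ = 0.129954 + 0.107151 = 0.237104.

0.23710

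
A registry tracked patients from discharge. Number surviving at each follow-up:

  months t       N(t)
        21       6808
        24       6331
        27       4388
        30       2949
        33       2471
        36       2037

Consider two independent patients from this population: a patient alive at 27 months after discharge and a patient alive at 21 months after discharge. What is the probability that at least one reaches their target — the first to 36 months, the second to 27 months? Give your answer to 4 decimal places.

0.8095

p₁ = N(36)/N(27) = 2037/4388 = 0.464221; p₂ = N(27)/N(21) = 4388/6808 = 0.644536.
P(at least one) = 1 − (1−p₁)(1−p₂) = 1 − 0.535779 × 0.355464 = 0.809550.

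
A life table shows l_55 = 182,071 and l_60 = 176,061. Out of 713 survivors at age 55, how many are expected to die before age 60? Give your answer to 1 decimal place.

23.5

The relevant probability is 1 − 176,061/182,071 = 0.033009.
Expected number = 713 × 0.033009 = 23.5.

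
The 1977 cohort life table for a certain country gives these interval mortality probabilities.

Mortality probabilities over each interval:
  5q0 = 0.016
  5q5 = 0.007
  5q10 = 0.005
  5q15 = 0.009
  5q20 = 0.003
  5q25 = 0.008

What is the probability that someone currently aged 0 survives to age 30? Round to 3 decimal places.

0.953

30p0 = (1 − 0.016) × (1 − 0.007) × (1 − 0.005) × (1 − 0.009) × (1 − 0.003) × (1 − 0.008).
= 0.984 × 0.993 × 0.995 × 0.991 × 0.997 × 0.992 = 0.952901.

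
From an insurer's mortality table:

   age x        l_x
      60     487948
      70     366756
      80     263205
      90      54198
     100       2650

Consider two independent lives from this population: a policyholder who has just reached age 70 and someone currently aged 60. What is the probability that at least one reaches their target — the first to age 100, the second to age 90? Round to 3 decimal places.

p₁ = l_100/l_70 = 2650/366756 = 0.007226; p₂ = l_90/l_60 = 54198/487948 = 0.111073.
P(at least one) = 1 − (1−p₁)(1−p₂) = 1 − 0.992774 × 0.888927 = 0.117496.

0.117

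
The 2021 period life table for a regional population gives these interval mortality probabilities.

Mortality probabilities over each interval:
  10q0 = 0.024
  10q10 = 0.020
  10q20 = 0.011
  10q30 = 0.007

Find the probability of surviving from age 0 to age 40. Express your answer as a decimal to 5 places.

0.93934

Chaining the interval survival probabilities: (1 − 0.024) × (1 − 0.020) × (1 − 0.011) × (1 − 0.007).
= 0.976 × 0.980 × 0.989 × 0.993 = 0.939337.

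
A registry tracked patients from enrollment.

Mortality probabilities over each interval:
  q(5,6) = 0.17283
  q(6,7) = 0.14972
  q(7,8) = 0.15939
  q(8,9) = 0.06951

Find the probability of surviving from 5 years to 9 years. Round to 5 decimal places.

0.55013

P(survive 5→9) = (1 − 0.17283) × (1 − 0.14972) × (1 − 0.15939) × (1 − 0.06951).
= 0.82717 × 0.85028 × 0.84061 × 0.93049 = 0.550127.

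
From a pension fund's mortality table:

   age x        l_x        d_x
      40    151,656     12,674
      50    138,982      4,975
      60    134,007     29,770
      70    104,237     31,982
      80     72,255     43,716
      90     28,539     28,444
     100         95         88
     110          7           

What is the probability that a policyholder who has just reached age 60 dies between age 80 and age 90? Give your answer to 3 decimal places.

0.326

We want 20|10q60 = (l_80 − l_90)/l_60.
This is the probability of reaching 80 but not 90, conditional on being alive at 60: (l_80 − l_90) / l_60.
= (72,255 − 28,539) / 134,007 = 43,716 / 134,007 = 0.326222.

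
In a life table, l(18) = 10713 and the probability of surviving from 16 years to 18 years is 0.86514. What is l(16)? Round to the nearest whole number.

l(16) = l(18) / p = 10713 / 0.86514 = 12383.

12383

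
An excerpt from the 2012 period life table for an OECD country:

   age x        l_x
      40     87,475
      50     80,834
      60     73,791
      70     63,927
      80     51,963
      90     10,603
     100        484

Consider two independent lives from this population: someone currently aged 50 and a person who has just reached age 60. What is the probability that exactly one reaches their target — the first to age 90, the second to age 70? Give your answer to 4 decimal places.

0.7702

p₁ = l_90/l_50 = 10,603/80,834 = 0.131170; p₂ = l_70/l_60 = 63,927/73,791 = 0.866325.
P(exactly one) = p₁(1−p₂) + (1−p₁)p₂ = 0.017534 + 0.752689 = 0.770223.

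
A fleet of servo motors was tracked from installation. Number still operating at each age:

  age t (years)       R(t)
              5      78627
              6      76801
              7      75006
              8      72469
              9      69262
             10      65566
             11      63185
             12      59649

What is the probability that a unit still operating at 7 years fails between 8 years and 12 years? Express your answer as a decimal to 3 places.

0.171

This is the probability of reaching 8 but not 12, conditional on being operational at 7: (R(8) − R(12)) / R(7).
= (72469 − 59649) / 75006 = 12820 / 75006 = 0.170920.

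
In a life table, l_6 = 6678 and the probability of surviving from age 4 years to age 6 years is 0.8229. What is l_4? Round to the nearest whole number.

8115

l_4 = l_6 / p = 6678 / 0.8229 = 8115.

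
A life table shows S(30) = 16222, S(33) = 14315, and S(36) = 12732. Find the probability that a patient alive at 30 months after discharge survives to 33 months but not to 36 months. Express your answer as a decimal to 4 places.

This is the probability of reaching 33 but not 36, conditional on being alive at 30: (S(33) − S(36)) / S(30).
= (14315 − 12732) / 16222 = 1583 / 16222 = 0.097584.

0.0976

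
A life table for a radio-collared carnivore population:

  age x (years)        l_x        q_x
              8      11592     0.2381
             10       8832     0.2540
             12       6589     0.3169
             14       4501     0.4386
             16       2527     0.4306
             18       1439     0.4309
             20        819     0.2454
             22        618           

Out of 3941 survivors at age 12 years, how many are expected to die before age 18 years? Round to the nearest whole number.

3080

The relevant probability is 1 − 1439/6589 = 0.781606.
Expected number = 3941 × 0.781606 = 3080.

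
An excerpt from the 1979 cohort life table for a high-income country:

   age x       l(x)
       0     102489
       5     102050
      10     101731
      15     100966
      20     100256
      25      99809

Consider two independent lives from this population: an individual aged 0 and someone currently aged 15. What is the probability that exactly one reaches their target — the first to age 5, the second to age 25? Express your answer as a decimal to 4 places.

p₁ = l(5)/l(0) = 102050/102489 = 0.995717; p₂ = l(25)/l(15) = 99809/100966 = 0.988541.
P(exactly one) = p₁(1−p₂) + (1−p₁)p₂ = 0.011410 + 0.004234 = 0.015644.

0.0156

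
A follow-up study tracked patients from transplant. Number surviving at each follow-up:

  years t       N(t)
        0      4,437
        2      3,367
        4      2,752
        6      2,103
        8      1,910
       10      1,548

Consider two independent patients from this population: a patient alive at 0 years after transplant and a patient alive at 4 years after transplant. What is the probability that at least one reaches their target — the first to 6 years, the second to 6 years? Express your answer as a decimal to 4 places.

p₁ = N(6)/N(0) = 2,103/4,437 = 0.473969; p₂ = N(6)/N(4) = 2,103/2,752 = 0.764172.
P(at least one) = 1 − (1−p₁)(1−p₂) = 1 − 0.526031 × 0.235828 = 0.875947.

0.8759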